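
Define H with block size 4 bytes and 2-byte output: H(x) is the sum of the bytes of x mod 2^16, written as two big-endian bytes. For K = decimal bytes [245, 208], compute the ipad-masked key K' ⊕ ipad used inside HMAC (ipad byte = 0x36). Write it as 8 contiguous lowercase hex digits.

Key decimal bytes [245, 208] = f5 d0 is 2 bytes ≤ B = 4; zero-pad to 4 bytes: K' = f5 d0 00 00.
XOR each byte with 0x36: f5⊕36=c3, d0⊕36=e6, 00⊕36=36, 00⊕36=36.

c3e63636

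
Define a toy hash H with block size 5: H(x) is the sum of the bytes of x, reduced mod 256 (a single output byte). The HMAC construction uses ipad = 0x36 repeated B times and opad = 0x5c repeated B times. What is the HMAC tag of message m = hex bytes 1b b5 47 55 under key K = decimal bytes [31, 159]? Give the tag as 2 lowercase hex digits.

fa

Key decimal bytes [31, 159] = 1f 9f is 2 bytes ≤ B = 5; zero-pad to 5 bytes: K' = 1f 9f 00 00 00.
K' ⊕ ipad = 29 a9 36 36 36.  K' ⊕ opad = 43 c3 5c 5c 5c.
Inner input = (K'⊕ipad) ∥ m = 29 a9 36 36 36 ∥ 1b b5 47 55.
Inner hash: sum = 41+169+54+54+54+27+181+71+85 = 736; mod 256 = 224 → e0.
Outer input = (K'⊕opad) ∥ inner = 43 c3 5c 5c 5c ∥ e0.
Outer hash (tag): sum = 67+195+92+92+92+224 = 762; mod 256 = 250 → fa.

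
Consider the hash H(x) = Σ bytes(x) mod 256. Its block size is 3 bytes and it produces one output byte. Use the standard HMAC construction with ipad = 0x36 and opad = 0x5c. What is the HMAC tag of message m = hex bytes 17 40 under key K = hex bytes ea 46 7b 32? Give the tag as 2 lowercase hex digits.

Key hex bytes ea 46 7b 32 is 4 bytes > B = 3, so hash it first: H(key) = dd, then zero-pad to 3 bytes: K' = dd 00 00.
K' ⊕ ipad = eb 36 36.  K' ⊕ opad = 81 5c 5c.
Inner input = (K'⊕ipad) ∥ m = eb 36 36 ∥ 17 40.
Inner hash: sum = 235+54+54+23+64 = 430; mod 256 = 174 → ae.
Outer input = (K'⊕opad) ∥ inner = 81 5c 5c ∥ ae.
Outer hash (tag): sum = 129+92+92+174 = 487; mod 256 = 231 → e7.

e7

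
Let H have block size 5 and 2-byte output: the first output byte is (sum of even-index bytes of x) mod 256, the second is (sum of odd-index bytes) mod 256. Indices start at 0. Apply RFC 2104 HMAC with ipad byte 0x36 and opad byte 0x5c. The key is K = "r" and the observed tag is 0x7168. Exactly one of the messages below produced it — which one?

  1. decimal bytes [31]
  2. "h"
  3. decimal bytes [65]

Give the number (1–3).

1

Key "r" = 72 is 1 byte ≤ B = 5; zero-pad to 5 bytes: K' = 72 00 00 00 00.
K' ⊕ ipad = 44 36 36 36 36; K' ⊕ opad = 2e 5c 5c 5c 5c.
m1: inner = H(44 36 36 36 36 1f) = b0 8b; tag = H(2e 5c 5c 5c 5c b0 8b) = 7168 ← matches
m2: inner = H(44 36 36 36 36 68) = b0 d4; tag = H(2e 5c 5c 5c 5c b0 d4) = ba68
m3: inner = H(44 36 36 36 36 41) = b0 ad; tag = H(2e 5c 5c 5c 5c b0 ad) = 9368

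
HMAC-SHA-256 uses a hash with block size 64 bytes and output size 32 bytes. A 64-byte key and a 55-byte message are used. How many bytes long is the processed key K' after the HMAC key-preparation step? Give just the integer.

64

Key is 64 ≤ 64 bytes, zero-padded: |K'| = 64.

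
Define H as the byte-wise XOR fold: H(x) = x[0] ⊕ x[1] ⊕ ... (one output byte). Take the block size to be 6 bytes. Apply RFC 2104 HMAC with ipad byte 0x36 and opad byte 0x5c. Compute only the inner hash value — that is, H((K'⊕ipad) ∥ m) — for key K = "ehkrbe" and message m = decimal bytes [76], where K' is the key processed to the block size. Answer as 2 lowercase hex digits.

5f

Key "ehkrbe" = 65 68 6b 72 62 65 is exactly B = 6 bytes: K' = 65 68 6b 72 62 65.
K' ⊕ ipad = 53 5e 5d 44 54 53.
Inner input = 53 5e 5d 44 54 53 ∥ 4c.
Inner hash: XOR 53⊕5e⊕5d⊕44⊕54⊕53⊕4c = 5f.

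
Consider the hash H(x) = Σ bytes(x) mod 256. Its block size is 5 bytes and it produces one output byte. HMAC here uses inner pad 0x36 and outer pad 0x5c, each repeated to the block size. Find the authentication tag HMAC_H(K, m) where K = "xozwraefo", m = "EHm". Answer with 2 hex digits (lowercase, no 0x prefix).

ce

Key "xozwraefo" = 78 6f 7a 77 72 61 65 66 6f is 9 bytes > B = 5, so hash it first: H(key) = e5, then zero-pad to 5 bytes: K' = e5 00 00 00 00.
K' ⊕ ipad = d3 36 36 36 36.  K' ⊕ opad = b9 5c 5c 5c 5c.
Inner input = (K'⊕ipad) ∥ m = d3 36 36 36 36 ∥ 45 48 6d.
Inner hash: sum = 211+54+54+54+54+69+72+109 = 677; mod 256 = 165 → a5.
Outer input = (K'⊕opad) ∥ inner = b9 5c 5c 5c 5c ∥ a5.
Outer hash (tag): sum = 185+92+92+92+92+165 = 718; mod 256 = 206 → ce.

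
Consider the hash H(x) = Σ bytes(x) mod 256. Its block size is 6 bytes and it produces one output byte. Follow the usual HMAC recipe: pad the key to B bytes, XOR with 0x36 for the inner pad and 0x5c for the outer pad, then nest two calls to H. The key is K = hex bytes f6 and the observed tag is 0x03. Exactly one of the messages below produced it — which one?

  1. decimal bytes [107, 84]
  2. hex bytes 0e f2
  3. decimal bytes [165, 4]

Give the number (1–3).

1

Key hex bytes f6 is 1 byte ≤ B = 6; zero-pad to 6 bytes: K' = f6 00 00 00 00 00.
K' ⊕ ipad = c0 36 36 36 36 36; K' ⊕ opad = aa 5c 5c 5c 5c 5c.
m1: inner = H(c0 36 36 36 36 36 6b 54) = 8d; tag = H(aa 5c 5c 5c 5c 5c 8d) = 03 ← matches
m2: inner = H(c0 36 36 36 36 36 0e f2) = ce; tag = H(aa 5c 5c 5c 5c 5c ce) = 44
m3: inner = H(c0 36 36 36 36 36 a5 04) = 77; tag = H(aa 5c 5c 5c 5c 5c 77) = ed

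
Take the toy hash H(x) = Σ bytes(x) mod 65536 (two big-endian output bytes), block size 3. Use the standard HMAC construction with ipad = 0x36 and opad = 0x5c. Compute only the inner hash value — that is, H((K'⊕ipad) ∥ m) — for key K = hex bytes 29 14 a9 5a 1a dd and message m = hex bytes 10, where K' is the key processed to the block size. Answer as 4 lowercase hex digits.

Key hex bytes 29 14 a9 5a 1a dd is 6 bytes > B = 3, so hash it first: H(key) = 02 37, then zero-pad to 3 bytes: K' = 02 37 00.
K' ⊕ ipad = 34 01 36.
Inner input = 34 01 36 ∥ 10.
Inner hash: sum = 52+1+54+16 = 123 → 00 7b.

007b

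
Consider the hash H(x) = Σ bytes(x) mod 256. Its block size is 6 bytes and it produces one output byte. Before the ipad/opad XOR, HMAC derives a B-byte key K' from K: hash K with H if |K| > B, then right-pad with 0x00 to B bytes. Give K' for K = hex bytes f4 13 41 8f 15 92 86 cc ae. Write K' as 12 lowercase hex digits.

7e0000000000

|K| = 9 > B = 6, so first hash the key.
H(K): sum = 244+19+65+143+21+146+134+204+174 = 1150; mod 256 = 126 → 7e.
Zero-pad H(K) = 7e to 6 bytes: K' = 7e 00 00 00 00 00.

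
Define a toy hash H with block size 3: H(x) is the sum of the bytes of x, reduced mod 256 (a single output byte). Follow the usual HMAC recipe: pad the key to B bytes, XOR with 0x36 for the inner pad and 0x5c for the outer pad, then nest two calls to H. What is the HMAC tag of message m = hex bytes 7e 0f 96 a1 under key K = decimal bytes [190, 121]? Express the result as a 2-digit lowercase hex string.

Key decimal bytes [190, 121] = be 79 is 2 bytes ≤ B = 3; zero-pad to 3 bytes: K' = be 79 00.
K' ⊕ ipad = 88 4f 36.  K' ⊕ opad = e2 25 5c.
Inner input = (K'⊕ipad) ∥ m = 88 4f 36 ∥ 7e 0f 96 a1.
Inner hash: sum = 136+79+54+126+15+150+161 = 721; mod 256 = 209 → d1.
Outer input = (K'⊕opad) ∥ inner = e2 25 5c ∥ d1.
Outer hash (tag): sum = 226+37+92+209 = 564; mod 256 = 52 → 34.

34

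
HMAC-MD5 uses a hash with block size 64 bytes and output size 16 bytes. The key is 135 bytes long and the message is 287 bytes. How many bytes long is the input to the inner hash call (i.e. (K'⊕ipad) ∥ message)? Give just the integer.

Key is 135 > 64 bytes, so it is hashed to 16 bytes then zero-padded to 64: |K'| = 64.
Inner input = (K'⊕ipad) ∥ m → 64 + 287 = 351 bytes.

351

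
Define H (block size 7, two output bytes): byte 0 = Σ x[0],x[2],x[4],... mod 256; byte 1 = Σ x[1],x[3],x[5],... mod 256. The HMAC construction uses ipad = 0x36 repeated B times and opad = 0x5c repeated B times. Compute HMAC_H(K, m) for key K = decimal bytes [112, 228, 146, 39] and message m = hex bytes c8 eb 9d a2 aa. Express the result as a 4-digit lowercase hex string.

da72

Key decimal bytes [112, 228, 146, 39] = 70 e4 92 27 is 4 bytes ≤ B = 7; zero-pad to 7 bytes: K' = 70 e4 92 27 00 00 00.
K' ⊕ ipad = 46 d2 a4 11 36 36 36.  K' ⊕ opad = 2c b8 ce 7b 5c 5c 5c.
Inner input = (K'⊕ipad) ∥ m = 46 d2 a4 11 36 36 36 ∥ c8 eb 9d a2 aa.
Inner hash: even-index sum = 739 mod 256 = 227; odd-index sum = 808 mod 256 = 40 → e3 28.
Outer input = (K'⊕opad) ∥ inner = 2c b8 ce 7b 5c 5c 5c ∥ e3 28.
Outer hash (tag): even-index sum = 474 mod 256 = 218; odd-index sum = 626 mod 256 = 114 → da 72.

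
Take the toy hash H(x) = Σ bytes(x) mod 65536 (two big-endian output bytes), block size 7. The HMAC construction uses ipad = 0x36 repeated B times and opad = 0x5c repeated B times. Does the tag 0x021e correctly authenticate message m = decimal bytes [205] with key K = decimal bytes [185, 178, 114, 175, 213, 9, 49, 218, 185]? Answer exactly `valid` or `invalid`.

invalid

Key decimal bytes [185, 178, 114, 175, 213, 9, 49, 218, 185] = b9 b2 72 af d5 09 31 da b9 is 9 bytes > B = 7, so hash it first: H(key) = 05 2e, then zero-pad to 7 bytes: K' = 05 2e 00 00 00 00 00.
K' ⊕ ipad = 33 18 36 36 36 36 36; K' ⊕ opad = 59 72 5c 5c 5c 5c 5c.
Inner hash: sum = 51+24+54+54+54+54+54+205 = 550 → 02 26.
Outer hash (recomputed tag): sum = 89+114+92+92+92+92+92+2+38 = 703 → 02 bf.
Recomputed tag = 02bf; claimed = 021e → mismatch.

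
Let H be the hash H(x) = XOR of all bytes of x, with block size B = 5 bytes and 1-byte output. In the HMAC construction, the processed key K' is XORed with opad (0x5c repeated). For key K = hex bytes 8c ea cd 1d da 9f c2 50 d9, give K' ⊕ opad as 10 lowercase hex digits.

Key hex bytes 8c ea cd 1d da 9f c2 50 d9 is 9 bytes > B = 5, so hash it first: H(key) = b8, then zero-pad to 5 bytes: K' = b8 00 00 00 00.
XOR each byte with 0x5c: b8⊕5c=e4, 00⊕5c=5c, 00⊕5c=5c, 00⊕5c=5c, 00⊕5c=5c.

e45c5c5c5c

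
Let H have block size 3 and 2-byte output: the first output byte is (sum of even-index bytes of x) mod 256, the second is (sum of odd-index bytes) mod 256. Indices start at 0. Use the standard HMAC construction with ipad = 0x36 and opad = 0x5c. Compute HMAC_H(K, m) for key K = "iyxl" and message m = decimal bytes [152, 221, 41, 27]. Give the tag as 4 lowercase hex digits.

adbe

Key "iyxl" = 69 79 78 6c is 4 bytes > B = 3, so hash it first: H(key) = e1 e5, then zero-pad to 3 bytes: K' = e1 e5 00.
K' ⊕ ipad = d7 d3 36.  K' ⊕ opad = bd b9 5c.
Inner input = (K'⊕ipad) ∥ m = d7 d3 36 ∥ 98 dd 29 1b.
Inner hash: even-index sum = 517 mod 256 = 5; odd-index sum = 404 mod 256 = 148 → 05 94.
Outer input = (K'⊕opad) ∥ inner = bd b9 5c ∥ 05 94.
Outer hash (tag): even-index sum = 429 mod 256 = 173; odd-index sum = 190 mod 256 = 190 → ad be.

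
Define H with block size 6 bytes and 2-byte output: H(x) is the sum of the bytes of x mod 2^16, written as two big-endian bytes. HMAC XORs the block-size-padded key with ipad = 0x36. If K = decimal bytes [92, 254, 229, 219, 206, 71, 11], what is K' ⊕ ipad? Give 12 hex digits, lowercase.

320c36363636

Key decimal bytes [92, 254, 229, 219, 206, 71, 11] = 5c fe e5 db ce 47 0b is 7 bytes > B = 6, so hash it first: H(key) = 04 3a, then zero-pad to 6 bytes: K' = 04 3a 00 00 00 00.
XOR each byte with 0x36: 04⊕36=32, 3a⊕36=0c, 00⊕36=36, 00⊕36=36, 00⊕36=36, 00⊕36=36.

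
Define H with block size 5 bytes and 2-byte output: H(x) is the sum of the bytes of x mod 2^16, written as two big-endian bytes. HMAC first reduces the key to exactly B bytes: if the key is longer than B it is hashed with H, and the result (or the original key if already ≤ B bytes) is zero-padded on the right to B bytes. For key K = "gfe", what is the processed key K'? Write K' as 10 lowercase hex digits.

6766650000

Key "gfe" = 67 66 65 is 3 bytes ≤ B = 5; zero-pad to 5 bytes: K' = 67 66 65 00 00.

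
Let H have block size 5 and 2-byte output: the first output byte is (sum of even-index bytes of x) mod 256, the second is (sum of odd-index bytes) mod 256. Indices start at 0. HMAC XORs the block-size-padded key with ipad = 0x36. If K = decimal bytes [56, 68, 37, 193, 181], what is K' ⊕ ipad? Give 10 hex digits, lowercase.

Key decimal bytes [56, 68, 37, 193, 181] = 38 44 25 c1 b5 is exactly B = 5 bytes: K' = 38 44 25 c1 b5.
XOR each byte with 0x36: 38⊕36=0e, 44⊕36=72, 25⊕36=13, c1⊕36=f7, b5⊕36=83.

0e7213f783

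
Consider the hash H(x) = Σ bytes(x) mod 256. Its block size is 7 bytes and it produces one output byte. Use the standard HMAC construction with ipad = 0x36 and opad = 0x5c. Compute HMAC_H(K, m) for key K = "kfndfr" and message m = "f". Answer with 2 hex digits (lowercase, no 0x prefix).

Key "kfndfr" = 6b 66 6e 64 66 72 is 6 bytes ≤ B = 7; zero-pad to 7 bytes: K' = 6b 66 6e 64 66 72 00.
K' ⊕ ipad = 5d 50 58 52 50 44 36.  K' ⊕ opad = 37 3a 32 38 3a 2e 5c.
Inner input = (K'⊕ipad) ∥ m = 5d 50 58 52 50 44 36 ∥ 66.
Inner hash: sum = 93+80+88+82+80+68+54+102 = 647; mod 256 = 135 → 87.
Outer input = (K'⊕opad) ∥ inner = 37 3a 32 38 3a 2e 5c ∥ 87.
Outer hash (tag): sum = 55+58+50+56+58+46+92+135 = 550; mod 256 = 38 → 26.

26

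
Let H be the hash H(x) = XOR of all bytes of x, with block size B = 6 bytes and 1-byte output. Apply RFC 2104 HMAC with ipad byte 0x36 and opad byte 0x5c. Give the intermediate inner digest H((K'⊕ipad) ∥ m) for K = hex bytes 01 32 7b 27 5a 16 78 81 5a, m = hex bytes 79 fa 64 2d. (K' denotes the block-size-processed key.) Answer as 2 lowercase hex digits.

4a

Key hex bytes 01 32 7b 27 5a 16 78 81 5a is 9 bytes > B = 6, so hash it first: H(key) = 80, then zero-pad to 6 bytes: K' = 80 00 00 00 00 00.
K' ⊕ ipad = b6 36 36 36 36 36.
Inner input = b6 36 36 36 36 36 ∥ 79 fa 64 2d.
Inner hash: XOR b6⊕36⊕36⊕36⊕36⊕36⊕79⊕fa⊕64⊕2d = 4a.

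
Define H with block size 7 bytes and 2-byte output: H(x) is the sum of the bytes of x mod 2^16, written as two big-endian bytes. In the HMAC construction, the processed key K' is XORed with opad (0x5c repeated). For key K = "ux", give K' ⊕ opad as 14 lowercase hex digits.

Key "ux" = 75 78 is 2 bytes ≤ B = 7; zero-pad to 7 bytes: K' = 75 78 00 00 00 00 00.
XOR each byte with 0x5c: 75⊕5c=29, 78⊕5c=24, 00⊕5c=5c, 00⊕5c=5c, 00⊕5c=5c, 00⊕5c=5c, 00⊕5c=5c.

29245c5c5c5c5c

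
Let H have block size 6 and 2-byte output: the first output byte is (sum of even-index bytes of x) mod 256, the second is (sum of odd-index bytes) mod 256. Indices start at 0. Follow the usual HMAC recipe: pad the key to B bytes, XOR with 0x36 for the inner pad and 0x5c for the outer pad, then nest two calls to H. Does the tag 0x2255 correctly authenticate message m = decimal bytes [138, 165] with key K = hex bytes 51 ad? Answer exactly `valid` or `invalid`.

valid

Key hex bytes 51 ad is 2 bytes ≤ B = 6; zero-pad to 6 bytes: K' = 51 ad 00 00 00 00.
K' ⊕ ipad = 67 9b 36 36 36 36; K' ⊕ opad = 0d f1 5c 5c 5c 5c.
Inner hash: even-index sum = 349 mod 256 = 93; odd-index sum = 428 mod 256 = 172 → 5d ac.
Outer hash (recomputed tag): even-index sum = 290 mod 256 = 34; odd-index sum = 597 mod 256 = 85 → 22 55.
Recomputed tag = 2255; claimed = 2255 → match.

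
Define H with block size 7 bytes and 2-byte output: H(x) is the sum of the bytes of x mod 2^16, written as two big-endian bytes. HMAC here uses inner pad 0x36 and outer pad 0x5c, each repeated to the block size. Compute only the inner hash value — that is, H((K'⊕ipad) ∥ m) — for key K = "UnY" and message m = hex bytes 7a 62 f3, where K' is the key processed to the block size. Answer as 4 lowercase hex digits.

Key "UnY" = 55 6e 59 is 3 bytes ≤ B = 7; zero-pad to 7 bytes: K' = 55 6e 59 00 00 00 00.
K' ⊕ ipad = 63 58 6f 36 36 36 36.
Inner input = 63 58 6f 36 36 36 36 ∥ 7a 62 f3.
Inner hash: sum = 99+88+111+54+54+54+54+122+98+243 = 977 → 03 d1.

03d1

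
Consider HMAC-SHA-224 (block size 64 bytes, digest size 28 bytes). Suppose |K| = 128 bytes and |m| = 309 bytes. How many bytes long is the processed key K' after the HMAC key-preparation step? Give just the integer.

Key is 128 > 64 bytes, so it is hashed to 28 bytes then zero-padded to 64: |K'| = 64.

64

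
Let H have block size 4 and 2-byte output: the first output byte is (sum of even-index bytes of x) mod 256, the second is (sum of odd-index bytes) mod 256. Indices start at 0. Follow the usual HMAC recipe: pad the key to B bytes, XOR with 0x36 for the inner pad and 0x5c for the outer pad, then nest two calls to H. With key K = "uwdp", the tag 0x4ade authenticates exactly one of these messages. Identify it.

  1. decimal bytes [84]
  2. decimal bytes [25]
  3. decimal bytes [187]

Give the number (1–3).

1

Key "uwdp" = 75 77 64 70 is exactly B = 4 bytes: K' = 75 77 64 70.
K' ⊕ ipad = 43 41 52 46; K' ⊕ opad = 29 2b 38 2c.
m1: inner = H(43 41 52 46 54) = e9 87; tag = H(29 2b 38 2c e9 87) = 4ade ← matches
m2: inner = H(43 41 52 46 19) = ae 87; tag = H(29 2b 38 2c ae 87) = 0fde
m3: inner = H(43 41 52 46 bb) = 50 87; tag = H(29 2b 38 2c 50 87) = b1de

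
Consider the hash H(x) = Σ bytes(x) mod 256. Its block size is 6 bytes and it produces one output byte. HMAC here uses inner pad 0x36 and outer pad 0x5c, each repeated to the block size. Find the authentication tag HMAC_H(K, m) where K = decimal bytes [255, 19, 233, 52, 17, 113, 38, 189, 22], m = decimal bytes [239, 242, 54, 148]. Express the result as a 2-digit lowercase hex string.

Key decimal bytes [255, 19, 233, 52, 17, 113, 38, 189, 22] = ff 13 e9 34 11 71 26 bd 16 is 9 bytes > B = 6, so hash it first: H(key) = aa, then zero-pad to 6 bytes: K' = aa 00 00 00 00 00.
K' ⊕ ipad = 9c 36 36 36 36 36.  K' ⊕ opad = f6 5c 5c 5c 5c 5c.
Inner input = (K'⊕ipad) ∥ m = 9c 36 36 36 36 36 ∥ ef f2 36 94.
Inner hash: sum = 156+54+54+54+54+54+239+242+54+148 = 1109; mod 256 = 85 → 55.
Outer input = (K'⊕opad) ∥ inner = f6 5c 5c 5c 5c 5c ∥ 55.
Outer hash (tag): sum = 246+92+92+92+92+92+85 = 791; mod 256 = 23 → 17.

17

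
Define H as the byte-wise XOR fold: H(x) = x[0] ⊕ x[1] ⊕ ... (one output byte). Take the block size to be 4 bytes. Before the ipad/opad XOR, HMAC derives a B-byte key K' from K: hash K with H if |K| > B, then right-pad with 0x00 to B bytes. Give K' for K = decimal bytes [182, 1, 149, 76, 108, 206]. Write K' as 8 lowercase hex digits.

cc000000

|K| = 6 > B = 4, so first hash the key.
H(K): XOR b6⊕01⊕95⊕4c⊕6c⊕ce = cc.
Zero-pad H(K) = cc to 4 bytes: K' = cc 00 00 00.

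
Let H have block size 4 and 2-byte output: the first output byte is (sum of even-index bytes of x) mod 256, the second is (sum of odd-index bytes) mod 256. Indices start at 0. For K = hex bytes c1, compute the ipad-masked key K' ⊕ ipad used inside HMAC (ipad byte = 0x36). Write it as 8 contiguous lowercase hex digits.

f7363636

Key hex bytes c1 is 1 byte ≤ B = 4; zero-pad to 4 bytes: K' = c1 00 00 00.
XOR each byte with 0x36: c1⊕36=f7, 00⊕36=36, 00⊕36=36, 00⊕36=36.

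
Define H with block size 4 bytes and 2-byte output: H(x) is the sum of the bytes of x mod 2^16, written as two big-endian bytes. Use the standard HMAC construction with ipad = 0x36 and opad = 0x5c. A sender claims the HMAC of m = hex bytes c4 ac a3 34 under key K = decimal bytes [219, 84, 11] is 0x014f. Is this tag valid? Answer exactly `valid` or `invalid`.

valid

Key decimal bytes [219, 84, 11] = db 54 0b is 3 bytes ≤ B = 4; zero-pad to 4 bytes: K' = db 54 0b 00.
K' ⊕ ipad = ed 62 3d 36; K' ⊕ opad = 87 08 57 5c.
Inner hash: sum = 237+98+61+54+196+172+163+52 = 1033 → 04 09.
Outer hash (recomputed tag): sum = 135+8+87+92+4+9 = 335 → 01 4f.
Recomputed tag = 014f; claimed = 014f → match.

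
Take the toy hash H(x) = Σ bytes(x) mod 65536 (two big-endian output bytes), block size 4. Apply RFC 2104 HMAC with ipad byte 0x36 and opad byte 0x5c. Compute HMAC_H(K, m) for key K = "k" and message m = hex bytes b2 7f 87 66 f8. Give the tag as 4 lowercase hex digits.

Key "k" = 6b is 1 byte ≤ B = 4; zero-pad to 4 bytes: K' = 6b 00 00 00.
K' ⊕ ipad = 5d 36 36 36.  K' ⊕ opad = 37 5c 5c 5c.
Inner input = (K'⊕ipad) ∥ m = 5d 36 36 36 ∥ b2 7f 87 66 f8.
Inner hash: sum = 93+54+54+54+178+127+135+102+248 = 1045 → 04 15.
Outer input = (K'⊕opad) ∥ inner = 37 5c 5c 5c ∥ 04 15.
Outer hash (tag): sum = 55+92+92+92+4+21 = 356 → 01 64.

0164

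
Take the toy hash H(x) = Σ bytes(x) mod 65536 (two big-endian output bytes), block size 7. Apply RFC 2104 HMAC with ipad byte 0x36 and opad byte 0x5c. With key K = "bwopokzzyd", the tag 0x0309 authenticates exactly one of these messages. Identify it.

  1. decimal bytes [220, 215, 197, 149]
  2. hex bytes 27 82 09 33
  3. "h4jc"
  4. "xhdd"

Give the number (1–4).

Key "bwopokzzyd" = 62 77 6f 70 6f 6b 7a 7a 79 64 is 10 bytes > B = 7, so hash it first: H(key) = 04 63, then zero-pad to 7 bytes: K' = 04 63 00 00 00 00 00.
K' ⊕ ipad = 32 55 36 36 36 36 36; K' ⊕ opad = 58 3f 5c 5c 5c 5c 5c.
m1: inner = H(32 55 36 36 36 36 36 dc d7 c5 95) = 04 a2; tag = H(58 3f 5c 5c 5c 5c 5c 04 a2) = 0309 ← matches
m2: inner = H(32 55 36 36 36 36 36 27 82 09 33) = 02 7a; tag = H(58 3f 5c 5c 5c 5c 5c 02 7a) = 02df
m3: inner = H(32 55 36 36 36 36 36 68 34 6a 63) = 02 fe; tag = H(58 3f 5c 5c 5c 5c 5c 02 fe) = 0363
m4: inner = H(32 55 36 36 36 36 36 78 68 64 64) = 03 3d; tag = H(58 3f 5c 5c 5c 5c 5c 03 3d) = 02a3

1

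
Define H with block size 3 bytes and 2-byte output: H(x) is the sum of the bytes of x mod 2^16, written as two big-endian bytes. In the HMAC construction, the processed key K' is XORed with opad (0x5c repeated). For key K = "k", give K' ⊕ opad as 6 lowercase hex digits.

Key "k" = 6b is 1 byte ≤ B = 3; zero-pad to 3 bytes: K' = 6b 00 00.
XOR each byte with 0x5c: 6b⊕5c=37, 00⊕5c=5c, 00⊕5c=5c.

375c5c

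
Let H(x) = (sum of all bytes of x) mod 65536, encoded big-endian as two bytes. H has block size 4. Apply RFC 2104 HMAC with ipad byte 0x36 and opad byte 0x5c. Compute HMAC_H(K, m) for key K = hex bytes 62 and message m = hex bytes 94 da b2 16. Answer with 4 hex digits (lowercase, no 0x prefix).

Key hex bytes 62 is 1 byte ≤ B = 4; zero-pad to 4 bytes: K' = 62 00 00 00.
K' ⊕ ipad = 54 36 36 36.  K' ⊕ opad = 3e 5c 5c 5c.
Inner input = (K'⊕ipad) ∥ m = 54 36 36 36 ∥ 94 da b2 16.
Inner hash: sum = 84+54+54+54+148+218+178+22 = 812 → 03 2c.
Outer input = (K'⊕opad) ∥ inner = 3e 5c 5c 5c ∥ 03 2c.
Outer hash (tag): sum = 62+92+92+92+3+44 = 385 → 01 81.

0181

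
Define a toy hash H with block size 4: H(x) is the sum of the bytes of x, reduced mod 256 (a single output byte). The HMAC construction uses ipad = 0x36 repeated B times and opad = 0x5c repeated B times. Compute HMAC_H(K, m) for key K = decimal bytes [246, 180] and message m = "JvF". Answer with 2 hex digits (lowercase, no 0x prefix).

Key decimal bytes [246, 180] = f6 b4 is 2 bytes ≤ B = 4; zero-pad to 4 bytes: K' = f6 b4 00 00.
K' ⊕ ipad = c0 82 36 36.  K' ⊕ opad = aa e8 5c 5c.
Inner input = (K'⊕ipad) ∥ m = c0 82 36 36 ∥ 4a 76 46.
Inner hash: sum = 192+130+54+54+74+118+70 = 692; mod 256 = 180 → b4.
Outer input = (K'⊕opad) ∥ inner = aa e8 5c 5c ∥ b4.
Outer hash (tag): sum = 170+232+92+92+180 = 766; mod 256 = 254 → fe.

fe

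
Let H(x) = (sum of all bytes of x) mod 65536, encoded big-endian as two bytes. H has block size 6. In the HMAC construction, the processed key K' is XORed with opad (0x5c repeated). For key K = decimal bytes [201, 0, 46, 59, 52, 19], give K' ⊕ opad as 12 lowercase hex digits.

Key decimal bytes [201, 0, 46, 59, 52, 19] = c9 00 2e 3b 34 13 is exactly B = 6 bytes: K' = c9 00 2e 3b 34 13.
XOR each byte with 0x5c: c9⊕5c=95, 00⊕5c=5c, 2e⊕5c=72, 3b⊕5c=67, 34⊕5c=68, 13⊕5c=4f.

955c7267684f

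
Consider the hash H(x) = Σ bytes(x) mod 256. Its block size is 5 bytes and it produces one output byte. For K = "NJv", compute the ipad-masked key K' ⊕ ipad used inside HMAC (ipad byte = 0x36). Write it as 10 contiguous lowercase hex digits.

Key "NJv" = 4e 4a 76 is 3 bytes ≤ B = 5; zero-pad to 5 bytes: K' = 4e 4a 76 00 00.
XOR each byte with 0x36: 4e⊕36=78, 4a⊕36=7c, 76⊕36=40, 00⊕36=36, 00⊕36=36.

787c403636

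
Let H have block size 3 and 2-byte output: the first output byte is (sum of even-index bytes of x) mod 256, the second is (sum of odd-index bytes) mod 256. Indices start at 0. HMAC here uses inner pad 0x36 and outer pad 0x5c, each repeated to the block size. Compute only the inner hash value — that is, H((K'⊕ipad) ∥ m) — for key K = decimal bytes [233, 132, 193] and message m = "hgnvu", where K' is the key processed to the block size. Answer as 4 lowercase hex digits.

b3fd

Key decimal bytes [233, 132, 193] = e9 84 c1 is exactly B = 3 bytes: K' = e9 84 c1.
K' ⊕ ipad = df b2 f7.
Inner input = df b2 f7 ∥ 68 67 6e 76 75.
Inner hash: even-index sum = 691 mod 256 = 179; odd-index sum = 509 mod 256 = 253 → b3 fd.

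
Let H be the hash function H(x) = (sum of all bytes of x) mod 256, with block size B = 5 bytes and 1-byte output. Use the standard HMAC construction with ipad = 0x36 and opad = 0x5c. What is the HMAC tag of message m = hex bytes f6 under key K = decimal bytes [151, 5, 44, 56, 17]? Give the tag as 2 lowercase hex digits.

5e

Key decimal bytes [151, 5, 44, 56, 17] = 97 05 2c 38 11 is exactly B = 5 bytes: K' = 97 05 2c 38 11.
K' ⊕ ipad = a1 33 1a 0e 27.  K' ⊕ opad = cb 59 70 64 4d.
Inner input = (K'⊕ipad) ∥ m = a1 33 1a 0e 27 ∥ f6.
Inner hash: sum = 161+51+26+14+39+246 = 537; mod 256 = 25 → 19.
Outer input = (K'⊕opad) ∥ inner = cb 59 70 64 4d ∥ 19.
Outer hash (tag): sum = 203+89+112+100+77+25 = 606; mod 256 = 94 → 5e.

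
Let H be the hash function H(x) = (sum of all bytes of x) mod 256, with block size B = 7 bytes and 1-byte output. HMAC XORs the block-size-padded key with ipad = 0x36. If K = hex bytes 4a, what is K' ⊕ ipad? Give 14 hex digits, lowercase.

Key hex bytes 4a is 1 byte ≤ B = 7; zero-pad to 7 bytes: K' = 4a 00 00 00 00 00 00.
XOR each byte with 0x36: 4a⊕36=7c, 00⊕36=36, 00⊕36=36, 00⊕36=36, 00⊕36=36, 00⊕36=36, 00⊕36=36.

7c363636363636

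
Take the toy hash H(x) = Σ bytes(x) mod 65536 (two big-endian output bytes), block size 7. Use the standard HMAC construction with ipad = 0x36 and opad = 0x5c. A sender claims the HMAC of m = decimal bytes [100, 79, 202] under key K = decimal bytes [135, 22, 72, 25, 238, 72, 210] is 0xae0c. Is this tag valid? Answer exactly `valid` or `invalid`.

invalid

Key decimal bytes [135, 22, 72, 25, 238, 72, 210] = 87 16 48 19 ee 48 d2 is exactly B = 7 bytes: K' = 87 16 48 19 ee 48 d2.
K' ⊕ ipad = b1 20 7e 2f d8 7e e4; K' ⊕ opad = db 4a 14 45 b2 14 8e.
Inner hash: sum = 177+32+126+47+216+126+228+100+79+202 = 1333 → 05 35.
Outer hash (recomputed tag): sum = 219+74+20+69+178+20+142+5+53 = 780 → 03 0c.
Recomputed tag = 030c; claimed = ae0c → mismatch.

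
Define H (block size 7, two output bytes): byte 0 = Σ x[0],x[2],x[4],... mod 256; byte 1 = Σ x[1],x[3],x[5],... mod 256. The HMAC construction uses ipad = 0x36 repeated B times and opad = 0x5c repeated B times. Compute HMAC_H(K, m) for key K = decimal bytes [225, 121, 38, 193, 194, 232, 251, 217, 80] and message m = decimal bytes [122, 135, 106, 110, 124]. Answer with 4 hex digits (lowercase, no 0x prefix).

Key decimal bytes [225, 121, 38, 193, 194, 232, 251, 217, 80] = e1 79 26 c1 c2 e8 fb d9 50 is 9 bytes > B = 7, so hash it first: H(key) = 14 fb, then zero-pad to 7 bytes: K' = 14 fb 00 00 00 00 00.
K' ⊕ ipad = 22 cd 36 36 36 36 36.  K' ⊕ opad = 48 a7 5c 5c 5c 5c 5c.
Inner input = (K'⊕ipad) ∥ m = 22 cd 36 36 36 36 36 ∥ 7a 87 6a 6e 7c.
Inner hash: even-index sum = 441 mod 256 = 185; odd-index sum = 665 mod 256 = 153 → b9 99.
Outer input = (K'⊕opad) ∥ inner = 48 a7 5c 5c 5c 5c 5c ∥ b9 99.
Outer hash (tag): even-index sum = 501 mod 256 = 245; odd-index sum = 536 mod 256 = 24 → f5 18.

f518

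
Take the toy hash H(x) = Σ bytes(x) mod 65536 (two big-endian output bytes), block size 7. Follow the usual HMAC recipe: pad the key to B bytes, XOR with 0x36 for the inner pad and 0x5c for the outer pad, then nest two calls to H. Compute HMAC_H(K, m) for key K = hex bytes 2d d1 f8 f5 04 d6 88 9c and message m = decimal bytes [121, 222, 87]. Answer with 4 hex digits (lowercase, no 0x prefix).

Key hex bytes 2d d1 f8 f5 04 d6 88 9c is 8 bytes > B = 7, so hash it first: H(key) = 04 e9, then zero-pad to 7 bytes: K' = 04 e9 00 00 00 00 00.
K' ⊕ ipad = 32 df 36 36 36 36 36.  K' ⊕ opad = 58 b5 5c 5c 5c 5c 5c.
Inner input = (K'⊕ipad) ∥ m = 32 df 36 36 36 36 36 ∥ 79 de 57.
Inner hash: sum = 50+223+54+54+54+54+54+121+222+87 = 973 → 03 cd.
Outer input = (K'⊕opad) ∥ inner = 58 b5 5c 5c 5c 5c 5c ∥ 03 cd.
Outer hash (tag): sum = 88+181+92+92+92+92+92+3+205 = 937 → 03 a9.

03a9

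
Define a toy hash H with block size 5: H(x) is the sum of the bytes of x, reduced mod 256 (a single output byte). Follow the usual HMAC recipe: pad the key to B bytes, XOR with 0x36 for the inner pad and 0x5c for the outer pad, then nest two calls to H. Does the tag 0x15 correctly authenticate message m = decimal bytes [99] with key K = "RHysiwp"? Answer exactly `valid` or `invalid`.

valid

Key "RHysiwp" = 52 48 79 73 69 77 70 is 7 bytes > B = 5, so hash it first: H(key) = d6, then zero-pad to 5 bytes: K' = d6 00 00 00 00.
K' ⊕ ipad = e0 36 36 36 36; K' ⊕ opad = 8a 5c 5c 5c 5c.
Inner hash: sum = 224+54+54+54+54+99 = 539; mod 256 = 27 → 1b.
Outer hash (recomputed tag): sum = 138+92+92+92+92+27 = 533; mod 256 = 21 → 15.
Recomputed tag = 15; claimed = 15 → match.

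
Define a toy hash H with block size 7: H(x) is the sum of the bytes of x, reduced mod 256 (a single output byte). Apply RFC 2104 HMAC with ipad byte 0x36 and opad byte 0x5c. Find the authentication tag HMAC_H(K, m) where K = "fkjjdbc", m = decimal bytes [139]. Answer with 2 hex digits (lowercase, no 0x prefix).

7d

Key "fkjjdbc" = 66 6b 6a 6a 64 62 63 is exactly B = 7 bytes: K' = 66 6b 6a 6a 64 62 63.
K' ⊕ ipad = 50 5d 5c 5c 52 54 55.  K' ⊕ opad = 3a 37 36 36 38 3e 3f.
Inner input = (K'⊕ipad) ∥ m = 50 5d 5c 5c 52 54 55 ∥ 8b.
Inner hash: sum = 80+93+92+92+82+84+85+139 = 747; mod 256 = 235 → eb.
Outer input = (K'⊕opad) ∥ inner = 3a 37 36 36 38 3e 3f ∥ eb.
Outer hash (tag): sum = 58+55+54+54+56+62+63+235 = 637; mod 256 = 125 → 7d.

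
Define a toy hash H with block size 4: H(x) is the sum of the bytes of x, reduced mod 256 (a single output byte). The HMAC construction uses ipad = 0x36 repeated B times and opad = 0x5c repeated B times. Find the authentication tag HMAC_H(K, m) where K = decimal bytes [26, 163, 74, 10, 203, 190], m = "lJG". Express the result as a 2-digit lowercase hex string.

Key decimal bytes [26, 163, 74, 10, 203, 190] = 1a a3 4a 0a cb be is 6 bytes > B = 4, so hash it first: H(key) = 9a, then zero-pad to 4 bytes: K' = 9a 00 00 00.
K' ⊕ ipad = ac 36 36 36.  K' ⊕ opad = c6 5c 5c 5c.
Inner input = (K'⊕ipad) ∥ m = ac 36 36 36 ∥ 6c 4a 47.
Inner hash: sum = 172+54+54+54+108+74+71 = 587; mod 256 = 75 → 4b.
Outer input = (K'⊕opad) ∥ inner = c6 5c 5c 5c ∥ 4b.
Outer hash (tag): sum = 198+92+92+92+75 = 549; mod 256 = 37 → 25.

25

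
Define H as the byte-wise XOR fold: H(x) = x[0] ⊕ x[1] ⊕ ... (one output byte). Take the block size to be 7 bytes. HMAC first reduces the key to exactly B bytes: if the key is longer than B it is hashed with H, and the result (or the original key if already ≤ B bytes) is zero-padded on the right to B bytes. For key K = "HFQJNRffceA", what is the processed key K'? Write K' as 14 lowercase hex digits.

|K| = 11 > B = 7, so first hash the key.
H(K): XOR 48⊕46⊕51⊕4a⊕4e⊕52⊕66⊕66⊕63⊕65⊕41 = 4e.
Zero-pad H(K) = 4e to 7 bytes: K' = 4e 00 00 00 00 00 00.

4e000000000000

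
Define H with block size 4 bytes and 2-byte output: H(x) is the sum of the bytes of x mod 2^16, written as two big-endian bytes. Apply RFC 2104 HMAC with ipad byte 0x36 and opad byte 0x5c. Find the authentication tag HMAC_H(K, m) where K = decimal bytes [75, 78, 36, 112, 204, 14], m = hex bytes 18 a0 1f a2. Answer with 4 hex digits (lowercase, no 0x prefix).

Key decimal bytes [75, 78, 36, 112, 204, 14] = 4b 4e 24 70 cc 0e is 6 bytes > B = 4, so hash it first: H(key) = 02 07, then zero-pad to 4 bytes: K' = 02 07 00 00.
K' ⊕ ipad = 34 31 36 36.  K' ⊕ opad = 5e 5b 5c 5c.
Inner input = (K'⊕ipad) ∥ m = 34 31 36 36 ∥ 18 a0 1f a2.
Inner hash: sum = 52+49+54+54+24+160+31+162 = 586 → 02 4a.
Outer input = (K'⊕opad) ∥ inner = 5e 5b 5c 5c ∥ 02 4a.
Outer hash (tag): sum = 94+91+92+92+2+74 = 445 → 01 bd.

01bd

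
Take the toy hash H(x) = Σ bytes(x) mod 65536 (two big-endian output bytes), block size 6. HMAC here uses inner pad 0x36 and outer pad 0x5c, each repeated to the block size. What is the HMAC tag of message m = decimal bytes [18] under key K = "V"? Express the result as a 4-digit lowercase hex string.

Key "V" = 56 is 1 byte ≤ B = 6; zero-pad to 6 bytes: K' = 56 00 00 00 00 00.
K' ⊕ ipad = 60 36 36 36 36 36.  K' ⊕ opad = 0a 5c 5c 5c 5c 5c.
Inner input = (K'⊕ipad) ∥ m = 60 36 36 36 36 36 ∥ 12.
Inner hash: sum = 96+54+54+54+54+54+18 = 384 → 01 80.
Outer input = (K'⊕opad) ∥ inner = 0a 5c 5c 5c 5c 5c ∥ 01 80.
Outer hash (tag): sum = 10+92+92+92+92+92+1+128 = 599 → 02 57.

0257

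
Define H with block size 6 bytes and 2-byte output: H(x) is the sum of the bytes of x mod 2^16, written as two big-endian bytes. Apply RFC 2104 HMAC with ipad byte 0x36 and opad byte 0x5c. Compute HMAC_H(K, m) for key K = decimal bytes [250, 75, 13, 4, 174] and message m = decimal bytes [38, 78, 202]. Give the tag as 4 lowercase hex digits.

Key decimal bytes [250, 75, 13, 4, 174] = fa 4b 0d 04 ae is 5 bytes ≤ B = 6; zero-pad to 6 bytes: K' = fa 4b 0d 04 ae 00.
K' ⊕ ipad = cc 7d 3b 32 98 36.  K' ⊕ opad = a6 17 51 58 f2 5c.
Inner input = (K'⊕ipad) ∥ m = cc 7d 3b 32 98 36 ∥ 26 4e ca.
Inner hash: sum = 204+125+59+50+152+54+38+78+202 = 962 → 03 c2.
Outer input = (K'⊕opad) ∥ inner = a6 17 51 58 f2 5c ∥ 03 c2.
Outer hash (tag): sum = 166+23+81+88+242+92+3+194 = 889 → 03 79.

0379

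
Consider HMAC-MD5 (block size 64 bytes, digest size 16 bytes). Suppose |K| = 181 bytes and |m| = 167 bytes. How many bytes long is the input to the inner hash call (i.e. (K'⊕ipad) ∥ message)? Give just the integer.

Key is 181 > 64 bytes, so it is hashed to 16 bytes then zero-padded to 64: |K'| = 64.
Inner input = (K'⊕ipad) ∥ m → 64 + 167 = 231 bytes.

231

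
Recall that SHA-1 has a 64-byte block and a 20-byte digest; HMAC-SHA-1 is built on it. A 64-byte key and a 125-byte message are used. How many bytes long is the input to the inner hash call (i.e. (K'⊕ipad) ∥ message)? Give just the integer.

189

Key is 64 ≤ 64 bytes, zero-padded: |K'| = 64.
Inner input = (K'⊕ipad) ∥ m → 64 + 125 = 189 bytes.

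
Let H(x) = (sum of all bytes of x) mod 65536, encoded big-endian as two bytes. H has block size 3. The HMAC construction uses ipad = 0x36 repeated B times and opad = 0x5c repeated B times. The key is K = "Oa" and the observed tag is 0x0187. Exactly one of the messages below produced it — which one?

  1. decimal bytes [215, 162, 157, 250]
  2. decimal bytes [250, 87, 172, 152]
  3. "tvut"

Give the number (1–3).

3

Key "Oa" = 4f 61 is 2 bytes ≤ B = 3; zero-pad to 3 bytes: K' = 4f 61 00.
K' ⊕ ipad = 79 57 36; K' ⊕ opad = 13 3d 5c.
m1: inner = H(79 57 36 d7 a2 9d fa) = 04 16; tag = H(13 3d 5c 04 16) = 00c6
m2: inner = H(79 57 36 fa 57 ac 98) = 03 9b; tag = H(13 3d 5c 03 9b) = 014a
m3: inner = H(79 57 36 74 76 75 74) = 02 d9; tag = H(13 3d 5c 02 d9) = 0187 ← matches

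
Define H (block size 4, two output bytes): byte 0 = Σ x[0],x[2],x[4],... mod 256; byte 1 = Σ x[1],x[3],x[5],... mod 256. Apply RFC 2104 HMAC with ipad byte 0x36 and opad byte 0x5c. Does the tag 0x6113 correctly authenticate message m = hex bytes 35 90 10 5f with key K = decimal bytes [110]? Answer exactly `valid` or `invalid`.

Key decimal bytes [110] = 6e is 1 byte ≤ B = 4; zero-pad to 4 bytes: K' = 6e 00 00 00.
K' ⊕ ipad = 58 36 36 36; K' ⊕ opad = 32 5c 5c 5c.
Inner hash: even-index sum = 211 mod 256 = 211; odd-index sum = 347 mod 256 = 91 → d3 5b.
Outer hash (recomputed tag): even-index sum = 353 mod 256 = 97; odd-index sum = 275 mod 256 = 19 → 61 13.
Recomputed tag = 6113; claimed = 6113 → match.

valid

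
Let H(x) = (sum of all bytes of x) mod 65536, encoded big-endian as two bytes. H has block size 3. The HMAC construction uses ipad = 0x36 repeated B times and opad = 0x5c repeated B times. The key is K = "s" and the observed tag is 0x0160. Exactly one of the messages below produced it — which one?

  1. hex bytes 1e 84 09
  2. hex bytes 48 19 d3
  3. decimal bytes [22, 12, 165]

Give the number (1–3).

3

Key "s" = 73 is 1 byte ≤ B = 3; zero-pad to 3 bytes: K' = 73 00 00.
K' ⊕ ipad = 45 36 36; K' ⊕ opad = 2f 5c 5c.
m1: inner = H(45 36 36 1e 84 09) = 01 5c; tag = H(2f 5c 5c 01 5c) = 0144
m2: inner = H(45 36 36 48 19 d3) = 01 e5; tag = H(2f 5c 5c 01 e5) = 01cd
m3: inner = H(45 36 36 16 0c a5) = 01 78; tag = H(2f 5c 5c 01 78) = 0160 ← matches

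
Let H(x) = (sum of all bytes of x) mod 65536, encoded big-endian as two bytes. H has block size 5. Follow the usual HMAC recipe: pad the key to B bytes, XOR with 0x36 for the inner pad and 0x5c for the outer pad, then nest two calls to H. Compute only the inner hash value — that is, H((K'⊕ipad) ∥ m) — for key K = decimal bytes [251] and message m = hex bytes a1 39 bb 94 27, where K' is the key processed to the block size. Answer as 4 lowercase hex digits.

03f5

Key decimal bytes [251] = fb is 1 byte ≤ B = 5; zero-pad to 5 bytes: K' = fb 00 00 00 00.
K' ⊕ ipad = cd 36 36 36 36.
Inner input = cd 36 36 36 36 ∥ a1 39 bb 94 27.
Inner hash: sum = 205+54+54+54+54+161+57+187+148+39 = 1013 → 03 f5.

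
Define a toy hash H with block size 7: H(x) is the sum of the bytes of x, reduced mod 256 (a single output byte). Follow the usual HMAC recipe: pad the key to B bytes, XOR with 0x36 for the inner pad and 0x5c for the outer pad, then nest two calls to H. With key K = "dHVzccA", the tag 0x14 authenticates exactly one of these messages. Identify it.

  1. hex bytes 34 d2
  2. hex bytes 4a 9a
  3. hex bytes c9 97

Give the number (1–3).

3

Key "dHVzccA" = 64 48 56 7a 63 63 41 is exactly B = 7 bytes: K' = 64 48 56 7a 63 63 41.
K' ⊕ ipad = 52 7e 60 4c 55 55 77; K' ⊕ opad = 38 14 0a 26 3f 3f 1d.
m1: inner = H(52 7e 60 4c 55 55 77 34 d2) = a3; tag = H(38 14 0a 26 3f 3f 1d a3) = ba
m2: inner = H(52 7e 60 4c 55 55 77 4a 9a) = 81; tag = H(38 14 0a 26 3f 3f 1d 81) = 98
m3: inner = H(52 7e 60 4c 55 55 77 c9 97) = fd; tag = H(38 14 0a 26 3f 3f 1d fd) = 14 ← matches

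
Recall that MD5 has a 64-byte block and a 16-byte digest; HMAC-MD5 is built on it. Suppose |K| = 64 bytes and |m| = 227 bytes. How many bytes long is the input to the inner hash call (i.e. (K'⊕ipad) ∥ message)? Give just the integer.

291

Key is 64 ≤ 64 bytes, zero-padded: |K'| = 64.
Inner input = (K'⊕ipad) ∥ m → 64 + 227 = 291 bytes.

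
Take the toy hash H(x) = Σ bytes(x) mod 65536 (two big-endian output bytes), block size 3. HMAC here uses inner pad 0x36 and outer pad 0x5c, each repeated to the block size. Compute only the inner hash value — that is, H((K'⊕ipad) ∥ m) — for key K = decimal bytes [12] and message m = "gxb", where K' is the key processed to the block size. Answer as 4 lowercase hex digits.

01e7

Key decimal bytes [12] = 0c is 1 byte ≤ B = 3; zero-pad to 3 bytes: K' = 0c 00 00.
K' ⊕ ipad = 3a 36 36.
Inner input = 3a 36 36 ∥ 67 78 62.
Inner hash: sum = 58+54+54+103+120+98 = 487 → 01 e7.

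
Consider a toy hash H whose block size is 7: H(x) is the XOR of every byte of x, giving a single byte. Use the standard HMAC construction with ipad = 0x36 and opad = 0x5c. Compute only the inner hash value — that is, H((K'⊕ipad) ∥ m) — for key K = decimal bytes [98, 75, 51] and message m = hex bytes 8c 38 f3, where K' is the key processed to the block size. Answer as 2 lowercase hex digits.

Key decimal bytes [98, 75, 51] = 62 4b 33 is 3 bytes ≤ B = 7; zero-pad to 7 bytes: K' = 62 4b 33 00 00 00 00.
K' ⊕ ipad = 54 7d 05 36 36 36 36.
Inner input = 54 7d 05 36 36 36 36 ∥ 8c 38 f3.
Inner hash: XOR 54⊕7d⊕05⊕36⊕36⊕36⊕36⊕8c⊕38⊕f3 = 6b.

6b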